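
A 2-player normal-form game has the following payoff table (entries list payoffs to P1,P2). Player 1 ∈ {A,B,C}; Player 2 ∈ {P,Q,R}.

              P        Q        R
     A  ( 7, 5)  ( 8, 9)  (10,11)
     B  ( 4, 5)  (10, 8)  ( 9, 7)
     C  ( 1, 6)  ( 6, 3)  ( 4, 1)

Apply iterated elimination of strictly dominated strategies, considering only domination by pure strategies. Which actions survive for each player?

P1 drop C (A beats it: P:7>1 Q:8>6 R:10>4)
P2 drop P (Q beats it: A:9>5 B:8>5)
P1→{A,B} P2→{Q,R}

Remaining: P1:{A,B} P2:{Q,R}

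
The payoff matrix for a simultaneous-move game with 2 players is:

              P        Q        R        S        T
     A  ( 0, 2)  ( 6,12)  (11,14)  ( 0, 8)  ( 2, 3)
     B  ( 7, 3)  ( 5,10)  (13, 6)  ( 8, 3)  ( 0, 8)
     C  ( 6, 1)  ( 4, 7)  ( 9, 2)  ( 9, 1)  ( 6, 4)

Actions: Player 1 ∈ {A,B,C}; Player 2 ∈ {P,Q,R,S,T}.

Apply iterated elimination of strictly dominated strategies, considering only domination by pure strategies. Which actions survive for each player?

P2 drop P (Q beats it: A:12>2 B:10>3 C:7>1)
P2 drop S (Q beats it: A:12>8 B:10>3 C:7>1)
P2 drop T (Q beats it: A:12>3 B:10>8 C:7>4)
P1 drop C (A beats it: Q:6>4 R:11>9)
P1→{A,B} P2→{Q,R}

Survivors P1:{A,B} P2:{Q,R}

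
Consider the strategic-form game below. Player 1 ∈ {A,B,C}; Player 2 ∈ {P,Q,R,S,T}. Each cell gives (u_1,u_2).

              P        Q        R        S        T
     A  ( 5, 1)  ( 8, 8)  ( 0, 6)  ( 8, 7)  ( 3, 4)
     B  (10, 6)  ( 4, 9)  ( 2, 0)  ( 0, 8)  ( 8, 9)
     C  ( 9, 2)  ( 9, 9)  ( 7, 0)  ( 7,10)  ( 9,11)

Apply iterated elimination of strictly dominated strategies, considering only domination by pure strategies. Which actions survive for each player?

P2 drop P (Q beats it: A:8>1 B:9>6 C:9>2)
P1 drop B (C beats it: Q:9>4 R:7>2 S:7>0 T:9>8)
P2 drop R (Q beats it: A:8>6 C:9>0)
P1→{A,C} P2→{Q,S,T}

Survivors P1:{A,C} P2:{Q,S,T}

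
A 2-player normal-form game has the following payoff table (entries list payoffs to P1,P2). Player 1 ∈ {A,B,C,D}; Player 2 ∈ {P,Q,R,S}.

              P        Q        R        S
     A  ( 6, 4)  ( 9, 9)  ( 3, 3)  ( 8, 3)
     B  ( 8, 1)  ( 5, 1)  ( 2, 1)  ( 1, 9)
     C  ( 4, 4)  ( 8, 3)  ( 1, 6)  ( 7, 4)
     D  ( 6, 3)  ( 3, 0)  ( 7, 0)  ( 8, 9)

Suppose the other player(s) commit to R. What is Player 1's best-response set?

u_1(A vs R) = 3
u_1(B vs R) = 2
u_1(C vs R) = 1
u_1(D vs R) = 7
max payoff 7 at {D}

argmax u_1 = {D}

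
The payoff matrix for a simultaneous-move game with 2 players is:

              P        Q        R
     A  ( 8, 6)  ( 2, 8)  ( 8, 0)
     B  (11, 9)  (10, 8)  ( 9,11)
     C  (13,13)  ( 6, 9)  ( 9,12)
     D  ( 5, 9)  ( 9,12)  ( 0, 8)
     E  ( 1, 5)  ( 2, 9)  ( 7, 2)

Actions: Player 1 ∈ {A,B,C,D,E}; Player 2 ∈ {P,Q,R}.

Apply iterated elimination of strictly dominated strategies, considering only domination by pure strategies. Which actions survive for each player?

P1 drop A (B beats it: P:11>8 Q:10>2 R:9>8)
P1 drop D (B beats it: P:11>5 Q:10>9 R:9>0)
P1 drop E (B beats it: P:11>1 Q:10>2 R:9>7)
P2 drop Q (P beats it: B:9>8 C:13>9)
P1→{B,C} P2→{P,R}

Survivors P1:{B,C} P2:{P,R}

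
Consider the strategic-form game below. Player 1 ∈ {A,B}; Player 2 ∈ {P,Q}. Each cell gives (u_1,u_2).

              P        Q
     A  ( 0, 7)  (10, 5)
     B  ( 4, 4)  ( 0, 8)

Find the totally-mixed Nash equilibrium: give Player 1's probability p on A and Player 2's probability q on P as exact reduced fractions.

p=2/3, q=5/7

P1 indiff ⇒ q·0+(1-q)·10 = q·4+(1-q)·0 ⇒ q(-4) = (1-q)(-10) ⇒ q = 5/7
P2 indiff ⇒ p·7+(1-p)·4 = p·5+(1-p)·8 ⇒ p(2) = (1-p)(4) ⇒ p = 2/3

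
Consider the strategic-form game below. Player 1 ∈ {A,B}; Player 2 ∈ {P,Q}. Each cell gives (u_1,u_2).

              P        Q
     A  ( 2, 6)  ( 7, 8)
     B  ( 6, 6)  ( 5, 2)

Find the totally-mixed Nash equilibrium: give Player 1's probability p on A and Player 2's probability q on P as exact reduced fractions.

p=2/3, q=1/3

P1 indiff ⇒ q·2+(1-q)·7 = q·6+(1-q)·5 ⇒ q(-4) = (1-q)(-2) ⇒ q = 1/3
P2 indiff ⇒ p·6+(1-p)·6 = p·8+(1-p)·2 ⇒ p(-2) = (1-p)(-4) ⇒ p = 2/3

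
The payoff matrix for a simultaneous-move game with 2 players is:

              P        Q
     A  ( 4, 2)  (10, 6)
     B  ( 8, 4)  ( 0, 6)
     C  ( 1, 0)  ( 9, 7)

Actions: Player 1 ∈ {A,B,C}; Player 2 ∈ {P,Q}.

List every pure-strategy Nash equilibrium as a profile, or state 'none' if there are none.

Nash profiles: (A,Q)

(A,P): not NE [P1→B gives 8>4; P2→Q gives 6>2]
(A,Q): NE
(B,P): not NE [P2→Q gives 6>4]
(B,Q): not NE [P1→A gives 10>0]
(C,P): not NE [P1→B gives 8>1; P2→Q gives 7>0]
(C,Q): not NE [P1→A gives 10>9]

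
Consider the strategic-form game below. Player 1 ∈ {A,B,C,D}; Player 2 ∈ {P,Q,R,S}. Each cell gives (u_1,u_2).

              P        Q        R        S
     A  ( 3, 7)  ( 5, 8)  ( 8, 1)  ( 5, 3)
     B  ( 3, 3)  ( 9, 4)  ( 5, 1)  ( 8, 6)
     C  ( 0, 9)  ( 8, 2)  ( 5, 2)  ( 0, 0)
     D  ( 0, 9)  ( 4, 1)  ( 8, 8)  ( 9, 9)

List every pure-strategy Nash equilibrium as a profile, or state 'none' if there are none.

NE set: (D,S)

(A,P): not NE [P2→Q gives 8>7]
(A,Q): not NE [P1→B gives 9>5]
(A,R): not NE [P2→Q gives 8>1]
(A,S): not NE [P1→D gives 9>5; P2→Q gives 8>3]
(B,P): not NE [P2→S gives 6>3]
(B,Q): not NE [P2→S gives 6>4]
(B,R): not NE [P1→D gives 8>5; P2→S gives 6>1]
(B,S): not NE [P1→D gives 9>8]
(C,P): not NE [P1→B gives 3>0]
(C,Q): not NE [P1→B gives 9>8; P2→P gives 9>2]
(C,R): not NE [P1→D gives 8>5; P2→P gives 9>2]
(C,S): not NE [P1→D gives 9>0; P2→P gives 9>0]
(D,P): not NE [P1→B gives 3>0]
(D,Q): not NE [P1→B gives 9>4; P2→S gives 9>1]
(D,R): not NE [P2→S gives 9>8]
(D,S): NE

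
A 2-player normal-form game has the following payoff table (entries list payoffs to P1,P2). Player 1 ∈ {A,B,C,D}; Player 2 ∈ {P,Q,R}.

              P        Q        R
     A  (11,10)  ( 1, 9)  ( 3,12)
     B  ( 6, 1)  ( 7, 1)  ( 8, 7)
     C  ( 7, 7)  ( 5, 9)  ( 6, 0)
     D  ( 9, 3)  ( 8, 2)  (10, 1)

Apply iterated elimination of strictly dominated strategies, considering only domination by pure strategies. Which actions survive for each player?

P1 drop B (D beats it: P:9>6 Q:8>7 R:10>8)
P1 drop C (D beats it: P:9>7 Q:8>5 R:10>6)
P2 drop Q (P beats it: A:10>9 D:3>2)
P1→{A,D} P2→{P,R}

Survivors P1:{A,D} P2:{P,R}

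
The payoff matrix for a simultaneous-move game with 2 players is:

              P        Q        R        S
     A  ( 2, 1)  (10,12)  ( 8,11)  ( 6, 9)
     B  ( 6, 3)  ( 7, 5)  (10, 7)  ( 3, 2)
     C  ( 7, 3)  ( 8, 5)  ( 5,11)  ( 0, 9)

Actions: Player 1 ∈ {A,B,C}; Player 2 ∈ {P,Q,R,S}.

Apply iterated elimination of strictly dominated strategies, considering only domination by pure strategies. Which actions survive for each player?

Remaining: P1:{A,B} P2:{Q,R}

P2 drop P (Q beats it: A:12>1 B:5>3 C:5>3)
P1 drop C (A beats it: Q:10>8 R:8>5 S:6>0)
P2 drop S (Q beats it: A:12>9 B:5>2)
P1→{A,B} P2→{Q,R}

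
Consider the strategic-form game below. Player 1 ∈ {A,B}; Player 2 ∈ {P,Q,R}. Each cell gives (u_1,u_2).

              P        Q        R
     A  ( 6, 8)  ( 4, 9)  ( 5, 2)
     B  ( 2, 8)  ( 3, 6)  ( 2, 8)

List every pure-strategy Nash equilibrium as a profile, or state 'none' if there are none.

(A,P): not NE [P2→Q gives 9>8]
(A,Q): NE
(A,R): not NE [P2→Q gives 9>2]
(B,P): not NE [P1→A gives 6>2]
(B,Q): not NE [P1→A gives 4>3; P2→R gives 8>6]
(B,R): not NE [P1→A gives 5>2]

Nash profiles: (A,Q)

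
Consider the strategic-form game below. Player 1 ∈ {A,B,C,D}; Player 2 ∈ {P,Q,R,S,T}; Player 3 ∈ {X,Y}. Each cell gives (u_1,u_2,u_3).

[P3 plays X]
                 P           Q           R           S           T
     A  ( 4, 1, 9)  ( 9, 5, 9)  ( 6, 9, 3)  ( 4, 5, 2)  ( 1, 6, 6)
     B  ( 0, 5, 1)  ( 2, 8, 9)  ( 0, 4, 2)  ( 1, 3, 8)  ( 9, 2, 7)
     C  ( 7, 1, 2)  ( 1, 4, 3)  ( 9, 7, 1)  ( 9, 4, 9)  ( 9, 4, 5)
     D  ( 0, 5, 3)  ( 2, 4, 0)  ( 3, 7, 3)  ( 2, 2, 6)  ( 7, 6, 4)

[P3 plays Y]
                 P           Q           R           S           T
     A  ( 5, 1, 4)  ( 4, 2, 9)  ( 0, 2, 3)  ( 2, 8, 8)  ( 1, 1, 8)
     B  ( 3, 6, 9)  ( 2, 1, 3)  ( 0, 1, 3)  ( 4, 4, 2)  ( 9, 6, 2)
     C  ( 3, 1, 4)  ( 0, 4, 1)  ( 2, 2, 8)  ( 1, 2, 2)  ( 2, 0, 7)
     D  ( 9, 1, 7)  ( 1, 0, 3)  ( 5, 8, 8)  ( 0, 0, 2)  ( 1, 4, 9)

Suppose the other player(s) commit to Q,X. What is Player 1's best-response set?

argmax u_1 = {A}

u_1(A vs Q,X) = 9
u_1(B vs Q,X) = 2
u_1(C vs Q,X) = 1
u_1(D vs Q,X) = 2
max payoff 9 at {A}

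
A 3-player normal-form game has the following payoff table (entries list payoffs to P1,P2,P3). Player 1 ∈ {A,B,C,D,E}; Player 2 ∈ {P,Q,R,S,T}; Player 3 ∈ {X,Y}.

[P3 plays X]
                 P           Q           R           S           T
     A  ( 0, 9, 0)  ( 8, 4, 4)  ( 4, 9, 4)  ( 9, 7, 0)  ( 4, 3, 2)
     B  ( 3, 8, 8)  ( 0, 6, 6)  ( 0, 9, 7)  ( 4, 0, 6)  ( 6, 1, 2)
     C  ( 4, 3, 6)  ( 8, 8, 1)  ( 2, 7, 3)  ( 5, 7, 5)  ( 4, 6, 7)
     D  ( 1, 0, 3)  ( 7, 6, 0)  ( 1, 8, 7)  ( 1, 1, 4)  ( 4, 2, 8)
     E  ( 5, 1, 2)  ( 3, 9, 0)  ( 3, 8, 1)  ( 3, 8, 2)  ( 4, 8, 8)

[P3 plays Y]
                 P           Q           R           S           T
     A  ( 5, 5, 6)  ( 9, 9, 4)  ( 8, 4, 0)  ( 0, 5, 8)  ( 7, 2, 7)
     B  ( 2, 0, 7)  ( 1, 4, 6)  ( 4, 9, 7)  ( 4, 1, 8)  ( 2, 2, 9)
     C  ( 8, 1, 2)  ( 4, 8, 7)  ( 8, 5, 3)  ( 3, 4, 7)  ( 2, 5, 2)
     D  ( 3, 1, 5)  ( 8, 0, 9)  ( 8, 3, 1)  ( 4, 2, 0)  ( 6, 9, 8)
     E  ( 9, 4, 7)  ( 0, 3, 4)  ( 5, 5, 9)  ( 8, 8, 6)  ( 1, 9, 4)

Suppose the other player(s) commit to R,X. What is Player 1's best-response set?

u_1(A vs R,X) = 4
u_1(B vs R,X) = 0
u_1(C vs R,X) = 2
u_1(D vs R,X) = 1
u_1(E vs R,X) = 3
max payoff 4 at {A}

P1 best: {A}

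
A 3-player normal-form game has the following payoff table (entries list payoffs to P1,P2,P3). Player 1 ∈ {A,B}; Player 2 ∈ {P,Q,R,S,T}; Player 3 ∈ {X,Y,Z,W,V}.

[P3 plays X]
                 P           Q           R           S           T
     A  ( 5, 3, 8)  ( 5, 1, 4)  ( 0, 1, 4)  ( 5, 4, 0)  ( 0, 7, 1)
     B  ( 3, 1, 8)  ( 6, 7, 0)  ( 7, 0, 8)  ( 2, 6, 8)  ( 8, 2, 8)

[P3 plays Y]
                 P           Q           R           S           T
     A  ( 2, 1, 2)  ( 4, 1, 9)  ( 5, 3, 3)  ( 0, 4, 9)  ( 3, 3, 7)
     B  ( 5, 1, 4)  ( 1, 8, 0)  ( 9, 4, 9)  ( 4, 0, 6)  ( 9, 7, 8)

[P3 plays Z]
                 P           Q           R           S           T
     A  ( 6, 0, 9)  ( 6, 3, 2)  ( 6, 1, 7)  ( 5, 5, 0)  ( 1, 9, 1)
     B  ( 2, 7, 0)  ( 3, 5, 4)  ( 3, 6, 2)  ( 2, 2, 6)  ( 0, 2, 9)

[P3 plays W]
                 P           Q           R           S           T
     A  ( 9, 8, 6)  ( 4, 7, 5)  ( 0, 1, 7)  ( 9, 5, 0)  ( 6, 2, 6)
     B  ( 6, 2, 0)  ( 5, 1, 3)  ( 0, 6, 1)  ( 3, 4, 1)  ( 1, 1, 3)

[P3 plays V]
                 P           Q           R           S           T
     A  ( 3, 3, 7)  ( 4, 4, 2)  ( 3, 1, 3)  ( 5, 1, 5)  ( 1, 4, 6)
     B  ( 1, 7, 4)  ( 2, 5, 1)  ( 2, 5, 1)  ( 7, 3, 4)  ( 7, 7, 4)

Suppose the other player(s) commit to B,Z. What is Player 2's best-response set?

argmax u_2 = {P}

u_2(P vs B,Z) = 7
u_2(Q vs B,Z) = 5
u_2(R vs B,Z) = 6
u_2(S vs B,Z) = 2
u_2(T vs B,Z) = 2
max payoff 7 at {P}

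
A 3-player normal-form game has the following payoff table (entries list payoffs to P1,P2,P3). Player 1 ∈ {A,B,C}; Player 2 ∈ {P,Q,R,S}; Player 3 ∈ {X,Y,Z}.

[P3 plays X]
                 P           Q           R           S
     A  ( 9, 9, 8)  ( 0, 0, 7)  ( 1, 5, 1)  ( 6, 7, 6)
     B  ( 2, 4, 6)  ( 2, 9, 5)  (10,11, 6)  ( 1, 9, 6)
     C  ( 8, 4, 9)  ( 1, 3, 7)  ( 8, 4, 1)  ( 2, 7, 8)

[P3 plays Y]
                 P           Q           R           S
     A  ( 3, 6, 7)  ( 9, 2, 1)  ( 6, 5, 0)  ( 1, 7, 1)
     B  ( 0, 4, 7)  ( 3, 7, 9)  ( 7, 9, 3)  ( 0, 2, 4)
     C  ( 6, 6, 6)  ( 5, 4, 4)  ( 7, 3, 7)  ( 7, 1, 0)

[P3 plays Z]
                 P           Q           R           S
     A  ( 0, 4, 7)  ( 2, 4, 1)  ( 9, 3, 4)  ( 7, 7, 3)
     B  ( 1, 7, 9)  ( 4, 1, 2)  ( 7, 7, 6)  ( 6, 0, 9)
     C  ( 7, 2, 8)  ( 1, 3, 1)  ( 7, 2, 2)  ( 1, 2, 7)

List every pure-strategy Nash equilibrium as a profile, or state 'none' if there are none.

PSNE = {(A,P,X), (B,R,X)}

(A,P,X): NE
(A,P,Y): not NE [P1→C gives 6>3; P2→S gives 7>6; P3→X gives 8>7]
(A,P,Z): not NE [P1→C gives 7>0; P2→S gives 7>4; P3→X gives 8>7]
(A,Q,X): not NE [P1→B gives 2>0; P2→P gives 9>0]
(A,Q,Y): not NE [P2→S gives 7>2; P3→X gives 7>1]
(A,Q,Z): not NE [P1→B gives 4>2; P2→S gives 7>4; P3→X gives 7>1]
(A,R,X): not NE [P1→B gives 10>1; P2→P gives 9>5; P3→Z gives 4>1]
(A,R,Y): not NE [P1→C gives 7>6; P2→S gives 7>5; P3→Z gives 4>0]
(A,R,Z): not NE [P2→S gives 7>3]
(A,S,X): not NE [P2→P gives 9>7]
(A,S,Y): not NE [P1→C gives 7>1; P3→X gives 6>1]
(A,S,Z): not NE [P3→X gives 6>3]
(B,P,X): not NE [P1→A gives 9>2; P2→R gives 11>4; P3→Z gives 9>6]
(B,P,Y): not NE [P1→C gives 6>0; P2→R gives 9>4; P3→Z gives 9>7]
(B,P,Z): not NE [P1→C gives 7>1]
(B,Q,X): not NE [P2→R gives 11>9; P3→Y gives 9>5]
(B,Q,Y): not NE [P1→A gives 9>3; P2→R gives 9>7]
(B,Q,Z): not NE [P2→R gives 7>1; P3→Y gives 9>2]
(B,R,X): NE
(B,R,Y): not NE [P3→Z gives 6>3]
(B,R,Z): not NE [P1→A gives 9>7]
(B,S,X): not NE [P1→A gives 6>1; P2→R gives 11>9; P3→Z gives 9>6]
(B,S,Y): not NE [P1→C gives 7>0; P2→R gives 9>2; P3→Z gives 9>4]
(B,S,Z): not NE [P1→A gives 7>6; P2→R gives 7>0]
(C,P,X): not NE [P1→A gives 9>8; P2→S gives 7>4]
(C,P,Y): not NE [P3→X gives 9>6]
(C,P,Z): not NE [P2→Q gives 3>2; P3→X gives 9>8]
(C,Q,X): not NE [P1→B gives 2>1; P2→S gives 7>3]
(C,Q,Y): not NE [P1→A gives 9>5; P2→P gives 6>4; P3→X gives 7>4]
(C,Q,Z): not NE [P1→B gives 4>1; P3→X gives 7>1]
(C,R,X): not NE [P1→B gives 10>8; P2→S gives 7>4; P3→Y gives 7>1]
(C,R,Y): not NE [P2→P gives 6>3]
(C,R,Z): not NE [P1→A gives 9>7; P2→Q gives 3>2; P3→Y gives 7>2]
(C,S,X): not NE [P1→A gives 6>2]
(C,S,Y): not NE [P2→P gives 6>1; P3→X gives 8>0]
(C,S,Z): not NE [P1→A gives 7>1; P2→Q gives 3>2; P3→X gives 8>7]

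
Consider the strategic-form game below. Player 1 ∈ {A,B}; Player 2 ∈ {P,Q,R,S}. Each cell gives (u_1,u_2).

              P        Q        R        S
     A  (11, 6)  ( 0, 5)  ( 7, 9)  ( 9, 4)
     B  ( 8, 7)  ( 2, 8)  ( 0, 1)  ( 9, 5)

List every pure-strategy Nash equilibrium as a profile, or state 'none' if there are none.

(A,P): not NE [P2→R gives 9>6]
(A,Q): not NE [P1→B gives 2>0; P2→R gives 9>5]
(A,R): NE
(A,S): not NE [P2→R gives 9>4]
(B,P): not NE [P1→A gives 11>8; P2→Q gives 8>7]
(B,Q): NE
(B,R): not NE [P1→A gives 7>0; P2→Q gives 8>1]
(B,S): not NE [P2→Q gives 8>5]

Nash profiles: (A,R), (B,Q)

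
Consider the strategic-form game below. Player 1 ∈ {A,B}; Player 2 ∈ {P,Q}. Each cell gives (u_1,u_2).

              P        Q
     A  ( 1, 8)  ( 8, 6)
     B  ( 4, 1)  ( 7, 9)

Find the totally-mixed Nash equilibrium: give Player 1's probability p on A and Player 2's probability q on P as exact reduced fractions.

P1 indiff ⇒ q·1+(1-q)·8 = q·4+(1-q)·7 ⇒ q(-3) = (1-q)(-1) ⇒ q = 1/4
P2 indiff ⇒ p·8+(1-p)·1 = p·6+(1-p)·9 ⇒ p(2) = (1-p)(8) ⇒ p = 4/5

P1 mixes 4/5 on A; P2 mixes 1/4 on P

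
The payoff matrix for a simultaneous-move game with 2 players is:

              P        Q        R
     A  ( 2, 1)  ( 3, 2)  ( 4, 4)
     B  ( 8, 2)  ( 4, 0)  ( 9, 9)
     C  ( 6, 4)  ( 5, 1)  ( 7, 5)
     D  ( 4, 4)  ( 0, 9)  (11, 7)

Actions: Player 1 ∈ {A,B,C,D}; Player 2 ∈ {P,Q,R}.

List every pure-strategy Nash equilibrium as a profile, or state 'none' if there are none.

(A,P): not NE [P1→B gives 8>2; P2→R gives 4>1]
(A,Q): not NE [P1→C gives 5>3; P2→R gives 4>2]
(A,R): not NE [P1→D gives 11>4]
(B,P): not NE [P2→R gives 9>2]
(B,Q): not NE [P1→C gives 5>4; P2→R gives 9>0]
(B,R): not NE [P1→D gives 11>9]
(C,P): not NE [P1→B gives 8>6; P2→R gives 5>4]
(C,Q): not NE [P2→R gives 5>1]
(C,R): not NE [P1→D gives 11>7]
(D,P): not NE [P1→B gives 8>4; P2→Q gives 9>4]
(D,Q): not NE [P1→C gives 5>0]
(D,R): not NE [P2→Q gives 9>7]

PSNE: ∅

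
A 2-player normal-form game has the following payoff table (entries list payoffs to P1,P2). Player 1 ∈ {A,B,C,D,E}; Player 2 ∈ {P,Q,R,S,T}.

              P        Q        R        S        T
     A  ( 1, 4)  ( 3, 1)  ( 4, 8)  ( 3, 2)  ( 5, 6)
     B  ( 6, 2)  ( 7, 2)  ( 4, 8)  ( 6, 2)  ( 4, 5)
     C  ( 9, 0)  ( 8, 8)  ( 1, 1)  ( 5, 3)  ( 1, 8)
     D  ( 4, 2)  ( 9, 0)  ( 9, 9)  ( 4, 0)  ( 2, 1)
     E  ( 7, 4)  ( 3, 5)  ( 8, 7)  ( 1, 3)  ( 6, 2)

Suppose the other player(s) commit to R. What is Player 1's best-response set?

argmax u_1 = {D}

u_1(A vs R) = 4
u_1(B vs R) = 4
u_1(C vs R) = 1
u_1(D vs R) = 9
u_1(E vs R) = 8
max payoff 9 at {D}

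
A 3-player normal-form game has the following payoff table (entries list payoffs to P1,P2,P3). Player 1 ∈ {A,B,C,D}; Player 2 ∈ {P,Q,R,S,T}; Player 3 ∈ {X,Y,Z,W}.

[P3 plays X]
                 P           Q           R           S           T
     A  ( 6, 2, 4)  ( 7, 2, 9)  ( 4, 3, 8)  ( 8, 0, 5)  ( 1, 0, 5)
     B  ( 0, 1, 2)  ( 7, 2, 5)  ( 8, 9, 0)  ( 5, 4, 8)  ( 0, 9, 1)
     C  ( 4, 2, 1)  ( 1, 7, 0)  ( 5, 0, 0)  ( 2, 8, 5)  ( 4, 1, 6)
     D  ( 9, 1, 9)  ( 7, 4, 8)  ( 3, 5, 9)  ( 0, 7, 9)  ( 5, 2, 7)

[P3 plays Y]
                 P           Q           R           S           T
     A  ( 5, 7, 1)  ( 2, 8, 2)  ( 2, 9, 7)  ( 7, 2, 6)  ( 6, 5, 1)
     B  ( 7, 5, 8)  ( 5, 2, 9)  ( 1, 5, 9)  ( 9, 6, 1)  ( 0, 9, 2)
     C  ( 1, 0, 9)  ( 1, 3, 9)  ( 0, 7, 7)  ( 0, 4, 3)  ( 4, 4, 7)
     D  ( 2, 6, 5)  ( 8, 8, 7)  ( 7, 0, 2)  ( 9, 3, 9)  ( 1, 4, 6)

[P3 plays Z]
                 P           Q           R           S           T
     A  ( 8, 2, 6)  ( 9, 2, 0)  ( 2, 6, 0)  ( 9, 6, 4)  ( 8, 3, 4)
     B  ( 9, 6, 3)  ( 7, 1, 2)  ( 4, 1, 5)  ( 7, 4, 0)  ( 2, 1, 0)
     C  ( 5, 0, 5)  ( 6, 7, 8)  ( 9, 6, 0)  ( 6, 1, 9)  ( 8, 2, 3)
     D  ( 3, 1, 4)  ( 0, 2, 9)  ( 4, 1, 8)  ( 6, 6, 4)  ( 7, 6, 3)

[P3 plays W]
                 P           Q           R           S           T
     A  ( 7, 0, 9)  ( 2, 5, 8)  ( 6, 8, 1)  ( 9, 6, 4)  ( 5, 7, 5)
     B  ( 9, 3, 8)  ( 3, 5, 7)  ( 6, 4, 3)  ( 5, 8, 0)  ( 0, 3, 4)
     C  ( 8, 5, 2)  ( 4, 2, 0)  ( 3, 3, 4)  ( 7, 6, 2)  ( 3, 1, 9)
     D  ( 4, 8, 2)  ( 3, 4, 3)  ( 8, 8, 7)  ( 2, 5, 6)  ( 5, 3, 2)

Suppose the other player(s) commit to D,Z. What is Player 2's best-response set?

argmax u_2 = {S,T}

u_2(P vs D,Z) = 1
u_2(Q vs D,Z) = 2
u_2(R vs D,Z) = 1
u_2(S vs D,Z) = 6
u_2(T vs D,Z) = 6
max payoff 6 at {S,T}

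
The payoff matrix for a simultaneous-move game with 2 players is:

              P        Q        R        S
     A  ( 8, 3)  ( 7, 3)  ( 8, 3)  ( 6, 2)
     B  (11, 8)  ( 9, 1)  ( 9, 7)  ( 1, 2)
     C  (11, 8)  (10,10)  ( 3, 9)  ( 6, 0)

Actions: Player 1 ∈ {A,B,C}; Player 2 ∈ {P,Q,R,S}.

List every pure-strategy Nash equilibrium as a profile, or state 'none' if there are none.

(A,P): not NE [P1→C gives 11>8]
(A,Q): not NE [P1→C gives 10>7]
(A,R): not NE [P1→B gives 9>8]
(A,S): not NE [P2→R gives 3>2]
(B,P): NE
(B,Q): not NE [P1→C gives 10>9; P2→P gives 8>1]
(B,R): not NE [P2→P gives 8>7]
(B,S): not NE [P1→C gives 6>1; P2→P gives 8>2]
(C,P): not NE [P2→Q gives 10>8]
(C,Q): NE
(C,R): not NE [P1→B gives 9>3; P2→Q gives 10>9]
(C,S): not NE [P2→Q gives 10>0]

NE set: (B,P), (C,Q)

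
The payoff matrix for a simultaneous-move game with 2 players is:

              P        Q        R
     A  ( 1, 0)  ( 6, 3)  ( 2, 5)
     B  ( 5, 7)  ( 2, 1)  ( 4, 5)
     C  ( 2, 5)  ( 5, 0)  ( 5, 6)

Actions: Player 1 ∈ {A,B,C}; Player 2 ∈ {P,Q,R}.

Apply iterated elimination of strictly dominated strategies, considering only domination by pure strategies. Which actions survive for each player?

P2 drop Q (R beats it: A:5>3 B:5>1 C:6>0)
P1 drop A (B beats it: P:5>1 R:4>2)
P1→{B,C} P2→{P,R}

Survivors P1:{B,C} P2:{P,R}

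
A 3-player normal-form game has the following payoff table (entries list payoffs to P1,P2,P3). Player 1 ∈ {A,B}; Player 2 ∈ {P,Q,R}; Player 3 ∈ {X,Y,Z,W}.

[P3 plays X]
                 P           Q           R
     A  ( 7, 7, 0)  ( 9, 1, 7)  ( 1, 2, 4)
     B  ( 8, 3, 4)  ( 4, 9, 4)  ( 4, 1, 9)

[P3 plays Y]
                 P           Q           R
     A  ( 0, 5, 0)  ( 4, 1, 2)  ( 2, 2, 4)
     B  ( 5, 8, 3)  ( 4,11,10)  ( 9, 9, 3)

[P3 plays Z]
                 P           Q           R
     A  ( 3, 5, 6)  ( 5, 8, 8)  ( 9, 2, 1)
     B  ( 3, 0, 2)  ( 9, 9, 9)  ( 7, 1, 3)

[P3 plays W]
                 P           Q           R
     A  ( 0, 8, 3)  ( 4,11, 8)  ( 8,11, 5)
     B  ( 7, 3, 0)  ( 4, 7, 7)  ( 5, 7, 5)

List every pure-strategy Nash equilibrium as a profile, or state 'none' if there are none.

Nash profiles: (A,Q,W), (A,R,W), (B,Q,Y)

(A,P,X): not NE [P1→B gives 8>7; P3→Z gives 6>0]
(A,P,Y): not NE [P1→B gives 5>0; P3→Z gives 6>0]
(A,P,Z): not NE [P2→Q gives 8>5]
(A,P,W): not NE [P1→B gives 7>0; P2→R gives 11>8; P3→Z gives 6>3]
(A,Q,X): not NE [P2→P gives 7>1; P3→W gives 8>7]
(A,Q,Y): not NE [P2→P gives 5>1; P3→W gives 8>2]
(A,Q,Z): not NE [P1→B gives 9>5]
(A,Q,W): NE
(A,R,X): not NE [P1→B gives 4>1; P2→P gives 7>2; P3→W gives 5>4]
(A,R,Y): not NE [P1→B gives 9>2; P2→P gives 5>2; P3→W gives 5>4]
(A,R,Z): not NE [P2→Q gives 8>2; P3→W gives 5>1]
(A,R,W): NE
(B,P,X): not NE [P2→Q gives 9>3]
(B,P,Y): not NE [P2→Q gives 11>8; P3→X gives 4>3]
(B,P,Z): not NE [P2→Q gives 9>0; P3→X gives 4>2]
(B,P,W): not NE [P2→R gives 7>3; P3→X gives 4>0]
(B,Q,X): not NE [P1→A gives 9>4; P3→Y gives 10>4]
(B,Q,Y): NE
(B,Q,Z): not NE [P3→Y gives 10>9]
(B,Q,W): not NE [P3→Y gives 10>7]
(B,R,X): not NE [P2→Q gives 9>1]
(B,R,Y): not NE [P2→Q gives 11>9; P3→X gives 9>3]
(B,R,Z): not NE [P1→A gives 9>7; P2→Q gives 9>1; P3→X gives 9>3]
(B,R,W): not NE [P1→A gives 8>5; P3→X gives 9>5]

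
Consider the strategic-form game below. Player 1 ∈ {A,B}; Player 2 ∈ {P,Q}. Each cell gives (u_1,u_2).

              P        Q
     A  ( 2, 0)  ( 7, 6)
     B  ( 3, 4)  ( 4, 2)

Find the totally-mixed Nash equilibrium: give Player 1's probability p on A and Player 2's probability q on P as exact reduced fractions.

P1 indiff ⇒ q·2+(1-q)·7 = q·3+(1-q)·4 ⇒ q(-1) = (1-q)(-3) ⇒ q = 3/4
P2 indiff ⇒ p·0+(1-p)·4 = p·6+(1-p)·2 ⇒ p(-6) = (1-p)(-2) ⇒ p = 1/4

P1 mixes 1/4 on A; P2 mixes 3/4 on P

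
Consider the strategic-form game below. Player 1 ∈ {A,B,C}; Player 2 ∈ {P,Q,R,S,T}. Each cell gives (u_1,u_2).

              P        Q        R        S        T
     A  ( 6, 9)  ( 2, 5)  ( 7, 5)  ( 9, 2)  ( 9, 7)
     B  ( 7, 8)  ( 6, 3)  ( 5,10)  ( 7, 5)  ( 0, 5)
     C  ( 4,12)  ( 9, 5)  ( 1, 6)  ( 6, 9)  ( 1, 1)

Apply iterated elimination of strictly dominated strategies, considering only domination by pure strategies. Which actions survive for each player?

P2 drop Q (P beats it: A:9>5 B:8>3 C:12>5)
P1 drop C (A beats it: P:6>4 R:7>1 S:9>6 T:9>1)
P2 drop S (P beats it: A:9>2 B:8>5)
P2 drop T (P beats it: A:9>7 B:8>5)
P1→{A,B} P2→{P,R}

Remaining: P1:{A,B} P2:{P,R}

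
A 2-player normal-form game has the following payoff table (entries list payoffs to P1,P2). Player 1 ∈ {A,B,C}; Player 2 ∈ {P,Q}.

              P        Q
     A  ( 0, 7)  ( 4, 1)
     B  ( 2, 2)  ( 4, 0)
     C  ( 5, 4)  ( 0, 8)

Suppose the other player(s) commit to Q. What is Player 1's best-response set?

P1 best: {A,B}

u_1(A vs Q) = 4
u_1(B vs Q) = 4
u_1(C vs Q) = 0
max payoff 4 at {A,B}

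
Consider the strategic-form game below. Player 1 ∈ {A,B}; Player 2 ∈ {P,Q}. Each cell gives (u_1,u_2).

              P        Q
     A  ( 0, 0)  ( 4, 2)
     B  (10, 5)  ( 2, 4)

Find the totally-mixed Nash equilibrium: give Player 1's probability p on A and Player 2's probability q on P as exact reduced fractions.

P1 indiff ⇒ q·0+(1-q)·4 = q·10+(1-q)·2 ⇒ q(-10) = (1-q)(-2) ⇒ q = 1/6
P2 indiff ⇒ p·0+(1-p)·5 = p·2+(1-p)·4 ⇒ p(-2) = (1-p)(-1) ⇒ p = 1/3

P1 mixes 1/3 on A; P2 mixes 1/6 on P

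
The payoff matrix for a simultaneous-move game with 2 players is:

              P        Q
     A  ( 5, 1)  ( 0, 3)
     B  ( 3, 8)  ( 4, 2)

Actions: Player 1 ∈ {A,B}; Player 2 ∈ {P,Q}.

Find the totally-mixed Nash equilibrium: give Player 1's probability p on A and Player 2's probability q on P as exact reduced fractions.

p=3/4, q=2/3

P1 indiff ⇒ q·5+(1-q)·0 = q·3+(1-q)·4 ⇒ q(2) = (1-q)(4) ⇒ q = 2/3
P2 indiff ⇒ p·1+(1-p)·8 = p·3+(1-p)·2 ⇒ p(-2) = (1-p)(-6) ⇒ p = 3/4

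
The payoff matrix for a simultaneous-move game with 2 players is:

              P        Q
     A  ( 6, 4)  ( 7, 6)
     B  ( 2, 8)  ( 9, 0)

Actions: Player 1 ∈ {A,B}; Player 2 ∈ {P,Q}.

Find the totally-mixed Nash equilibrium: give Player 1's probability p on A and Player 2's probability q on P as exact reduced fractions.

P1 indiff ⇒ q·6+(1-q)·7 = q·2+(1-q)·9 ⇒ q(4) = (1-q)(2) ⇒ q = 1/3
P2 indiff ⇒ p·4+(1-p)·8 = p·6+(1-p)·0 ⇒ p(-2) = (1-p)(-8) ⇒ p = 4/5

p=4/5, q=1/3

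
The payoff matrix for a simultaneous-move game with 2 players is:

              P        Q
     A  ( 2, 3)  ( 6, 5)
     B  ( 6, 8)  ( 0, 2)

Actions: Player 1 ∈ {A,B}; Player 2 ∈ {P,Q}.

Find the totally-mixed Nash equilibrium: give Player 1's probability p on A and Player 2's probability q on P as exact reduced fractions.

(p,q) = (3/4, 3/5)

P1 indiff ⇒ q·2+(1-q)·6 = q·6+(1-q)·0 ⇒ q(-4) = (1-q)(-6) ⇒ q = 3/5
P2 indiff ⇒ p·3+(1-p)·8 = p·5+(1-p)·2 ⇒ p(-2) = (1-p)(-6) ⇒ p = 3/4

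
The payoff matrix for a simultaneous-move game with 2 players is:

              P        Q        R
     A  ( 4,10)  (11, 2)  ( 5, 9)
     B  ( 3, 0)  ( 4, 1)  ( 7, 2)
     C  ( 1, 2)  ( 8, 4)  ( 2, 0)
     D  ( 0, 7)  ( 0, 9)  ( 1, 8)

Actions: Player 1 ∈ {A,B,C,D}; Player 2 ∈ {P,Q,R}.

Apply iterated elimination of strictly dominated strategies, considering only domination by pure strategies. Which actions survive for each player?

Remaining: P1:{A,B} P2:{P,R}

P1 drop C (A beats it: P:4>1 Q:11>8 R:5>2)
P1 drop D (A beats it: P:4>0 Q:11>0 R:5>1)
P2 drop Q (R beats it: A:9>2 B:2>1)
P1→{A,B} P2→{P,R}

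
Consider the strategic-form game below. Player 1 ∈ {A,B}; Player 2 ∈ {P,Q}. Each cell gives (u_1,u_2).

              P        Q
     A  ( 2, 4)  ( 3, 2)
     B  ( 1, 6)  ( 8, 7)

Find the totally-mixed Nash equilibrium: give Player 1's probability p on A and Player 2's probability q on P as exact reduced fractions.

P1 indiff ⇒ q·2+(1-q)·3 = q·1+(1-q)·8 ⇒ q(1) = (1-q)(5) ⇒ q = 5/6
P2 indiff ⇒ p·4+(1-p)·6 = p·2+(1-p)·7 ⇒ p(2) = (1-p)(1) ⇒ p = 1/3

P1 mixes 1/3 on A; P2 mixes 5/6 on P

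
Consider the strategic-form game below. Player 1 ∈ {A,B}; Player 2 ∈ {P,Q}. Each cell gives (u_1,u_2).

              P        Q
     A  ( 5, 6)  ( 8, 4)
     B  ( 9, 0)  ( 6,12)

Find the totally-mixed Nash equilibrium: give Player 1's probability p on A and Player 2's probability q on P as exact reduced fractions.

P1 indiff ⇒ q·5+(1-q)·8 = q·9+(1-q)·6 ⇒ q(-4) = (1-q)(-2) ⇒ q = 1/3
P2 indiff ⇒ p·6+(1-p)·0 = p·4+(1-p)·12 ⇒ p(2) = (1-p)(12) ⇒ p = 6/7

P1 mixes 6/7 on A; P2 mixes 1/3 on P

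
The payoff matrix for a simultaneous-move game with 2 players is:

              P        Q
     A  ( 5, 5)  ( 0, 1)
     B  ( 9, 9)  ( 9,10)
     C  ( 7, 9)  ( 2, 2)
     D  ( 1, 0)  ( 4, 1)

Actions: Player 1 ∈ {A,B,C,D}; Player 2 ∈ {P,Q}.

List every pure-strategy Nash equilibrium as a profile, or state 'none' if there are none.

Nash profiles: (B,Q)

(A,P): not NE [P1→B gives 9>5]
(A,Q): not NE [P1→B gives 9>0; P2→P gives 5>1]
(B,P): not NE [P2→Q gives 10>9]
(B,Q): NE
(C,P): not NE [P1→B gives 9>7]
(C,Q): not NE [P1→B gives 9>2; P2→P gives 9>2]
(D,P): not NE [P1→B gives 9>1; P2→Q gives 1>0]
(D,Q): not NE [P1→B gives 9>4]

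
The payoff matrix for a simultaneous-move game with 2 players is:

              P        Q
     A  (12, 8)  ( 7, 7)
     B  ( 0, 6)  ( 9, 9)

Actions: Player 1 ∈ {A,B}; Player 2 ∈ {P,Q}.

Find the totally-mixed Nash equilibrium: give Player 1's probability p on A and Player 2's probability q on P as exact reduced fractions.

P1 indiff ⇒ q·12+(1-q)·7 = q·0+(1-q)·9 ⇒ q(12) = (1-q)(2) ⇒ q = 1/7
P2 indiff ⇒ p·8+(1-p)·6 = p·7+(1-p)·9 ⇒ p(1) = (1-p)(3) ⇒ p = 3/4

p=3/4, q=1/7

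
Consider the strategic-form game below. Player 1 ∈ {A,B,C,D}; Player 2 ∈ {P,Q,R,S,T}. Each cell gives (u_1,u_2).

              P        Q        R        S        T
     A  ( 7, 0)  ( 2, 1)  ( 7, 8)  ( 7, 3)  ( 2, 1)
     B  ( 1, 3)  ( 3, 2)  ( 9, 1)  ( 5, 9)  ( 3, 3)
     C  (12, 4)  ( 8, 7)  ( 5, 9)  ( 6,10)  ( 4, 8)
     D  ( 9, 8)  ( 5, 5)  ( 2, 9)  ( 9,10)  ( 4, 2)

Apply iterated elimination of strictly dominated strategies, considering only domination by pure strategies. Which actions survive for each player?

Survivors P1:{A,B,D} P2:{R,S}

P2 drop P (S beats it: A:3>0 B:9>3 C:10>4 D:10>8)
P2 drop Q (S beats it: A:3>1 B:9>2 C:10>7 D:10>5)
P2 drop T (S beats it: A:3>1 B:9>3 C:10>8 D:10>2)
P1 drop C (A beats it: R:7>5 S:7>6)
P1→{A,B,D} P2→{R,S}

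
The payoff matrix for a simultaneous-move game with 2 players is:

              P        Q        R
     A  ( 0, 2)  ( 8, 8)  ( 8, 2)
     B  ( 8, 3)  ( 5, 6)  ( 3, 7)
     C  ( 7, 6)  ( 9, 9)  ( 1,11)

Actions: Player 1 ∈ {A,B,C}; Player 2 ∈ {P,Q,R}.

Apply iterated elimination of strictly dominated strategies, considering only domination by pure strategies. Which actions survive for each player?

Survivors P1:{A,C} P2:{Q,R}

P2 drop P (Q beats it: A:8>2 B:6>3 C:9>6)
P1 drop B (A beats it: Q:8>5 R:8>3)
P1→{A,C} P2→{Q,R}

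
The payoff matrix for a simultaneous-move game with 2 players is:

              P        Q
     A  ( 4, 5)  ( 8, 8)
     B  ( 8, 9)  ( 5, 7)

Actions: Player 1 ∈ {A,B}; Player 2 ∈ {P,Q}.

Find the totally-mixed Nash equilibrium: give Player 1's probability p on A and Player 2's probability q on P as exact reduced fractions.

(p,q) = (2/5, 3/7)

P1 indiff ⇒ q·4+(1-q)·8 = q·8+(1-q)·5 ⇒ q(-4) = (1-q)(-3) ⇒ q = 3/7
P2 indiff ⇒ p·5+(1-p)·9 = p·8+(1-p)·7 ⇒ p(-3) = (1-p)(-2) ⇒ p = 2/5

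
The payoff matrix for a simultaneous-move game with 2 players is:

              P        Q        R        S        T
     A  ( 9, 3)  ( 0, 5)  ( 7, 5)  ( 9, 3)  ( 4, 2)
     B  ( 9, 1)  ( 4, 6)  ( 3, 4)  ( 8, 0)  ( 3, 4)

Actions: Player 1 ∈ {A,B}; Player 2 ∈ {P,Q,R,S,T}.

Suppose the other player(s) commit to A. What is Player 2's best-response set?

u_2(P vs A) = 3
u_2(Q vs A) = 5
u_2(R vs A) = 5
u_2(S vs A) = 3
u_2(T vs A) = 2
max payoff 5 at {Q,R}

argmax u_2 = {Q,R}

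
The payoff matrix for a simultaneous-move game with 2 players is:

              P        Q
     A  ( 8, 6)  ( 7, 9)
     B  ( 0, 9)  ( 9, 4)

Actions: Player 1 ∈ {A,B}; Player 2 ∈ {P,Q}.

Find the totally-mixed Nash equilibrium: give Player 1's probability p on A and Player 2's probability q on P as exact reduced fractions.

p=5/8, q=1/5

P1 indiff ⇒ q·8+(1-q)·7 = q·0+(1-q)·9 ⇒ q(8) = (1-q)(2) ⇒ q = 1/5
P2 indiff ⇒ p·6+(1-p)·9 = p·9+(1-p)·4 ⇒ p(-3) = (1-p)(-5) ⇒ p = 5/8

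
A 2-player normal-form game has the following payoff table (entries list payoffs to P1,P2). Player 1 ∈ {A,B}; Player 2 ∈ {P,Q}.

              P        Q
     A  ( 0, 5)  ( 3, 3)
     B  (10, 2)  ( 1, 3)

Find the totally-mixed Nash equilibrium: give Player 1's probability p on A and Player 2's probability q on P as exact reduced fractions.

p=1/3, q=1/6

P1 indiff ⇒ q·0+(1-q)·3 = q·10+(1-q)·1 ⇒ q(-10) = (1-q)(-2) ⇒ q = 1/6
P2 indiff ⇒ p·5+(1-p)·2 = p·3+(1-p)·3 ⇒ p(2) = (1-p)(1) ⇒ p = 1/3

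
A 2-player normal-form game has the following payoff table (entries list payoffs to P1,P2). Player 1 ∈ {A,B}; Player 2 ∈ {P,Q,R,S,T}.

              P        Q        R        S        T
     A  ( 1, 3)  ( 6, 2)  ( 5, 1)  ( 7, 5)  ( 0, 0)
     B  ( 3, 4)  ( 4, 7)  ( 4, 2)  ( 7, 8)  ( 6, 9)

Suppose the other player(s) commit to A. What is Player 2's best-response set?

P2 best: {S}

u_2(P vs A) = 3
u_2(Q vs A) = 2
u_2(R vs A) = 1
u_2(S vs A) = 5
u_2(T vs A) = 0
max payoff 5 at {S}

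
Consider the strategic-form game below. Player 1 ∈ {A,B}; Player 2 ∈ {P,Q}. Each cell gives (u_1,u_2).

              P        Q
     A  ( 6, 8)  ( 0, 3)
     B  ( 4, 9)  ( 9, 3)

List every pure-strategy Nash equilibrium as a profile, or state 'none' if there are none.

Nash profiles: (A,P)

(A,P): NE
(A,Q): not NE [P1→B gives 9>0; P2→P gives 8>3]
(B,P): not NE [P1→A gives 6>4]
(B,Q): not NE [P2→P gives 9>3]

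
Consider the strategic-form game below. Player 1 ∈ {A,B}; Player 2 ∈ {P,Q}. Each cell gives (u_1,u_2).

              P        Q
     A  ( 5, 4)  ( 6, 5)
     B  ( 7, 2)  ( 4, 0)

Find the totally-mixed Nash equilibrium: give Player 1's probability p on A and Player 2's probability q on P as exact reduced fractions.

P1 mixes 2/3 on A; P2 mixes 1/2 on P

P1 indiff ⇒ q·5+(1-q)·6 = q·7+(1-q)·4 ⇒ q(-2) = (1-q)(-2) ⇒ q = 1/2
P2 indiff ⇒ p·4+(1-p)·2 = p·5+(1-p)·0 ⇒ p(-1) = (1-p)(-2) ⇒ p = 2/3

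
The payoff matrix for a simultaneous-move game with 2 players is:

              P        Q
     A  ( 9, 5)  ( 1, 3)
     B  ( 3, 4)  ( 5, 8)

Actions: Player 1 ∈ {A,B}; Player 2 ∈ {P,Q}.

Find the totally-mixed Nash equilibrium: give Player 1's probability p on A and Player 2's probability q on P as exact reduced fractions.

p=2/3, q=2/5

P1 indiff ⇒ q·9+(1-q)·1 = q·3+(1-q)·5 ⇒ q(6) = (1-q)(4) ⇒ q = 2/5
P2 indiff ⇒ p·5+(1-p)·4 = p·3+(1-p)·8 ⇒ p(2) = (1-p)(4) ⇒ p = 2/3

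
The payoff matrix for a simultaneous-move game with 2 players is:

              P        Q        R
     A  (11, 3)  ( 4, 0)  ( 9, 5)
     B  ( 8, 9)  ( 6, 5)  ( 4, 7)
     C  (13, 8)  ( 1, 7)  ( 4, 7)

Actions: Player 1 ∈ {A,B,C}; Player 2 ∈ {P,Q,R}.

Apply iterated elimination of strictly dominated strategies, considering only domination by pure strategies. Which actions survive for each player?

P2 drop Q (P beats it: A:3>0 B:9>5 C:8>7)
P1 drop B (A beats it: P:11>8 R:9>4)
P1→{A,C} P2→{P,R}

IESDS → P1:{A,C} P2:{P,R}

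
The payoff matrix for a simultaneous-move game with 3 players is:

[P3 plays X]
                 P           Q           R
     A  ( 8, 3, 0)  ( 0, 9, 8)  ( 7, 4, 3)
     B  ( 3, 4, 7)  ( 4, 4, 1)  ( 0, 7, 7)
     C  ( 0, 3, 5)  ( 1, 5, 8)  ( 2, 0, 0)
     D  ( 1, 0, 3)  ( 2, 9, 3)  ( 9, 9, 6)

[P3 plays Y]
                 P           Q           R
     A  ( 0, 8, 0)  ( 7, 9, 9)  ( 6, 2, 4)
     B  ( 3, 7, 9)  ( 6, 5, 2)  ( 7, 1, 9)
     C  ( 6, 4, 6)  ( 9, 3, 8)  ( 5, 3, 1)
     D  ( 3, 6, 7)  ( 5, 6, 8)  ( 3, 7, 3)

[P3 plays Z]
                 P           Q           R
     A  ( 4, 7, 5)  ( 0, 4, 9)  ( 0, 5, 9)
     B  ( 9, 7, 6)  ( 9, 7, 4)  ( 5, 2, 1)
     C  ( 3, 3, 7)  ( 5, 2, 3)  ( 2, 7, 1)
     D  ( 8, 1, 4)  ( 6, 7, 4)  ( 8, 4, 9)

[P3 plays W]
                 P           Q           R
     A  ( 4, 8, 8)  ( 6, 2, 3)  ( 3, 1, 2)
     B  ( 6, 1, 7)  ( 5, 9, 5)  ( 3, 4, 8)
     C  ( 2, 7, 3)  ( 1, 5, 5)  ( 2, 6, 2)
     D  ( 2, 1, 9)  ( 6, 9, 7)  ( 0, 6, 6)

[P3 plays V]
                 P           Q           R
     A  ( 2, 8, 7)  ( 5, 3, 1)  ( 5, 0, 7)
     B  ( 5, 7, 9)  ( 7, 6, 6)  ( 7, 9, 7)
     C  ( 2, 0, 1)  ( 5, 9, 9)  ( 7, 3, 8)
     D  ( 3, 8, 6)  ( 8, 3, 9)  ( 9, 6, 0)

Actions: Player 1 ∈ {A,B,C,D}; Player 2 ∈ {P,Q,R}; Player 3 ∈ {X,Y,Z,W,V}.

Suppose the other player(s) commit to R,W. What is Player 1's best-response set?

BR_1 = {A,B}

u_1(A vs R,W) = 3
u_1(B vs R,W) = 3
u_1(C vs R,W) = 2
u_1(D vs R,W) = 0
max payoff 3 at {A,B}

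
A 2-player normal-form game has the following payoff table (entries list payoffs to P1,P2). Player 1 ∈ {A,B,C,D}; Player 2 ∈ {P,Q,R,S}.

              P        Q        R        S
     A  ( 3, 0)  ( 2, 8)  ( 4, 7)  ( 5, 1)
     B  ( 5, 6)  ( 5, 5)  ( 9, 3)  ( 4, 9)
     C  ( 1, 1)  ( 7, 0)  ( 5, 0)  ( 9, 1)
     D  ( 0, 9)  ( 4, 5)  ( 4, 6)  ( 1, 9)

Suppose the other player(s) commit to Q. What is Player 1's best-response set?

u_1(A vs Q) = 2
u_1(B vs Q) = 5
u_1(C vs Q) = 7
u_1(D vs Q) = 4
max payoff 7 at {C}

P1 best: {C}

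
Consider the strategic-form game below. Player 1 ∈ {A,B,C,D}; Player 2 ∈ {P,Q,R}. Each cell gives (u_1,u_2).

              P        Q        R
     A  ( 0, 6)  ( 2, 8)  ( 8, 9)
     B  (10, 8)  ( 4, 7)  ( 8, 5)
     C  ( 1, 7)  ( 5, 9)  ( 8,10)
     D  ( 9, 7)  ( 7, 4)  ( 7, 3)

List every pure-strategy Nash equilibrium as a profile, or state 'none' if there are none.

NE set: (A,R), (B,P), (C,R)

(A,P): not NE [P1→B gives 10>0; P2→R gives 9>6]
(A,Q): not NE [P1→D gives 7>2; P2→R gives 9>8]
(A,R): NE
(B,P): NE
(B,Q): not NE [P1→D gives 7>4; P2→P gives 8>7]
(B,R): not NE [P2→P gives 8>5]
(C,P): not NE [P1→B gives 10>1; P2→R gives 10>7]
(C,Q): not NE [P1→D gives 7>5; P2→R gives 10>9]
(C,R): NE
(D,P): not NE [P1→B gives 10>9]
(D,Q): not NE [P2→P gives 7>4]
(D,R): not NE [P1→C gives 8>7; P2→P gives 7>3]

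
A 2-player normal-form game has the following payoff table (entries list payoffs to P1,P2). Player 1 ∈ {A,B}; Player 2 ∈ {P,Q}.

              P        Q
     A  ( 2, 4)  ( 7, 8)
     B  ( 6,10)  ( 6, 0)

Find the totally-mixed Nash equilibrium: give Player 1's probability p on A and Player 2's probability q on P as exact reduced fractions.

P1 mixes 5/7 on A; P2 mixes 1/5 on P

P1 indiff ⇒ q·2+(1-q)·7 = q·6+(1-q)·6 ⇒ q(-4) = (1-q)(-1) ⇒ q = 1/5
P2 indiff ⇒ p·4+(1-p)·10 = p·8+(1-p)·0 ⇒ p(-4) = (1-p)(-10) ⇒ p = 5/7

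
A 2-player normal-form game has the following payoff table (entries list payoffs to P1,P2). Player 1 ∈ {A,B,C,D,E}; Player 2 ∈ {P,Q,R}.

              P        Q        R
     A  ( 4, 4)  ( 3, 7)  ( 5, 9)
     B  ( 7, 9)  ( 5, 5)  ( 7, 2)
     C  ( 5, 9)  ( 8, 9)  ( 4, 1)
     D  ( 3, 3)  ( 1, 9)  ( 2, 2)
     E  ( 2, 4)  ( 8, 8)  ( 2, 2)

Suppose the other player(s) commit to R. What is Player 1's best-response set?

u_1(A vs R) = 5
u_1(B vs R) = 7
u_1(C vs R) = 4
u_1(D vs R) = 2
u_1(E vs R) = 2
max payoff 7 at {B}

P1 best: {B}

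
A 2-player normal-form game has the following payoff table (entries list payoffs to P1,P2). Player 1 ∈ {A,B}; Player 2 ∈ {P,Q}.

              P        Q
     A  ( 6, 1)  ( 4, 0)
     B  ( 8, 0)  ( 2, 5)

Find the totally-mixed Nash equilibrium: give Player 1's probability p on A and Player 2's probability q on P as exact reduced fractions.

P1 indiff ⇒ q·6+(1-q)·4 = q·8+(1-q)·2 ⇒ q(-2) = (1-q)(-2) ⇒ q = 1/2
P2 indiff ⇒ p·1+(1-p)·0 = p·0+(1-p)·5 ⇒ p(1) = (1-p)(5) ⇒ p = 5/6

p=5/6, q=1/2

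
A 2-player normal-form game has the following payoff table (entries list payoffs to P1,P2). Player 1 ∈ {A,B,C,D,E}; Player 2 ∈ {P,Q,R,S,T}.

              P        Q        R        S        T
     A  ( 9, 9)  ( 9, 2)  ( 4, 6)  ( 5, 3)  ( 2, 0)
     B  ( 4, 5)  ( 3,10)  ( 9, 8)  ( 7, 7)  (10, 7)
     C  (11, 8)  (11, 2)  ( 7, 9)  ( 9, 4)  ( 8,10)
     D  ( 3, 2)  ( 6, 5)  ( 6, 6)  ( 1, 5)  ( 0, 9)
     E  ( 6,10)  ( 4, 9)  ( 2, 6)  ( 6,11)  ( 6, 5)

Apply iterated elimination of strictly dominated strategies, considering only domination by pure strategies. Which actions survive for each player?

Survivors P1:{B,C} P2:{Q,R,T}

P1 drop A (C beats it: P:11>9 Q:11>9 R:7>4 S:9>5 T:8>2)
P1 drop D (C beats it: P:11>3 Q:11>6 R:7>6 S:9>1 T:8>0)
P1 drop E (C beats it: P:11>6 Q:11>4 R:7>2 S:9>6 T:8>6)
P2 drop P (R beats it: B:8>5 C:9>8)
P2 drop S (R beats it: B:8>7 C:9>4)
P1→{B,C} P2→{Q,R,T}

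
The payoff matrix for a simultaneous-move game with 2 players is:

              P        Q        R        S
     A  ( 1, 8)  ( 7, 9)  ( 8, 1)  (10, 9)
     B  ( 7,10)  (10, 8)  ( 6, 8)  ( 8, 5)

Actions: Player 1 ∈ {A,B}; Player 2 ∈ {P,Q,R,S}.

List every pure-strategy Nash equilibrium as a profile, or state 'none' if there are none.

PSNE = {(A,S), (B,P)}

(A,P): not NE [P1→B gives 7>1; P2→S gives 9>8]
(A,Q): not NE [P1→B gives 10>7]
(A,R): not NE [P2→S gives 9>1]
(A,S): NE
(B,P): NE
(B,Q): not NE [P2→P gives 10>8]
(B,R): not NE [P1→A gives 8>6; P2→P gives 10>8]
(B,S): not NE [P1→A gives 10>8; P2→P gives 10>5]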